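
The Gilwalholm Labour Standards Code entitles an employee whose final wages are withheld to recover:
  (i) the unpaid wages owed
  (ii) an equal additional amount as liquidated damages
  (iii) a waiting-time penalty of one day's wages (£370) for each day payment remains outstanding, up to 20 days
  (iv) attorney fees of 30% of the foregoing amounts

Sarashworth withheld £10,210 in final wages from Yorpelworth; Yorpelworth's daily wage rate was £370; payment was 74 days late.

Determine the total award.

Liquidated damages (equal amount): £10,210
Penalty days: min(74, 20) = 20
Waiting-time penalty: 20 × £370 = £7,400
Subtotal: £10,210 + £10,210 + £7,400 = £27,820
Attorney fees: 30% of £27,820 = £8,346
Total award: £27,820 + £8,346 = £36,166

Total award: £36,166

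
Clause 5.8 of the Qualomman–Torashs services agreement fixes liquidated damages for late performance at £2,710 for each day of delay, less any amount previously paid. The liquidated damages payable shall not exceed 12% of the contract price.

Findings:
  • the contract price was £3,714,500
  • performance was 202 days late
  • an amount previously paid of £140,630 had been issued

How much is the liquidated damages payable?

£406,790

Per-day damages: 202 × £2,710 = £547,420
Less amount previously paid: £547,420 − £140,630 = £406,790
Cap: 12% of £3,714,500 = £445,740
Cap at £445,740: £406,790 is within the cap, no reduction.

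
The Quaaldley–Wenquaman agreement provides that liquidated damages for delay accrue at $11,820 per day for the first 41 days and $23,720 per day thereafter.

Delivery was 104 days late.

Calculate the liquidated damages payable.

First 41 days: 41 × $11,820 = $484,620
Remaining days: (104 − 41) × $23,720 = $1,494,360
Accrued per-day damages: $484,620 + $1,494,360 = $1,978,980

$1,978,980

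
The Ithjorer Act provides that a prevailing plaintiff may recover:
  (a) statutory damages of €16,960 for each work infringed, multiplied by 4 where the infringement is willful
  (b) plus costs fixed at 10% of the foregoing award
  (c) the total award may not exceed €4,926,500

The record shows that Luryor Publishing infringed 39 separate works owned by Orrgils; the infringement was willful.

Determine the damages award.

Statutory damages: 39 × €16,960 = €661,440
Multiplied by 4: 4 × €661,440 = €2,645,760
Costs: 10% of €2,645,760 = €264,576
Award plus costs: €2,645,760 + €264,576 = €2,910,336
Cap at €4,926,500: €2,910,336 is within the cap, no reduction.

Award: €2,910,336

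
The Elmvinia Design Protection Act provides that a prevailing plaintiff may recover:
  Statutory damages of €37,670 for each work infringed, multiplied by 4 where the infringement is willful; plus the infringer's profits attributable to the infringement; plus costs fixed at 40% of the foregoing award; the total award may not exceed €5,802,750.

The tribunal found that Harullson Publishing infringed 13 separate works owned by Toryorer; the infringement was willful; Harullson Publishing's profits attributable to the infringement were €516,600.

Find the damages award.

Statutory damages: 13 × €37,670 = €489,710
Multiplied by 4: 4 × €489,710 = €1,958,840
Combined award: €1,958,840 + €516,600 = €2,475,440
Costs: 40% of €2,475,440 = €990,176
Award plus costs: €2,475,440 + €990,176 = €3,465,616
Cap at €5,802,750: €3,465,616 is within the cap, no reduction.

€3,465,616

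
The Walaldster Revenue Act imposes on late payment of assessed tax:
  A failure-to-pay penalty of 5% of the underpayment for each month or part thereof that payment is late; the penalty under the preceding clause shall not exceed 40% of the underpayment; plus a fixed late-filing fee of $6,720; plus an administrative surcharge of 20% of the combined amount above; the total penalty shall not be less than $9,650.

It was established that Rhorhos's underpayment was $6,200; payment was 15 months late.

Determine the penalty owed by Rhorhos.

$11,040

Accrued rate: 5% × 15 = 75%, capped at 40% → 40%
Failure-to-pay penalty: 40% of $6,200 = $2,480
Penalty before surcharge: $2,480 + $6,720 = $9,200
Administrative surcharge: 20% of $9,200 = $1,840
Total penalty: $9,200 + $1,840 = $11,040
Minimum $9,650: $11,040 meets the minimum, no increase.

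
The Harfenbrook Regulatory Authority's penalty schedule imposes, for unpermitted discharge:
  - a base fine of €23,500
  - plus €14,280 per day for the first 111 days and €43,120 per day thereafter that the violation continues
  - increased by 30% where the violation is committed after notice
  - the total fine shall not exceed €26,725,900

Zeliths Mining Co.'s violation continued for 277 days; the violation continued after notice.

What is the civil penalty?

Civil penalty: €11,396,450

First 111 days: 111 × €14,280 = €1,585,080
Remaining days: (277 − 111) × €43,120 = €7,157,920
Per-day component: €1,585,080 + €7,157,920 = €8,743,000
Base plus per-day: €23,500 + €8,743,000 = €8,766,500
Enhancement: 30% of €8,766,500 = €2,629,950
Enhanced fine: €8,766,500 + €2,629,950 = €11,396,450
Cap at €26,725,900: €11,396,450 is within the cap, no reduction.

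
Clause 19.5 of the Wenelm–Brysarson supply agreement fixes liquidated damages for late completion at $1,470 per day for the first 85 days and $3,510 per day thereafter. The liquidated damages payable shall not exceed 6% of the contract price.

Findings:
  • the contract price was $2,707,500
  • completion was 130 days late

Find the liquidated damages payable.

First 85 days: 85 × $1,470 = $124,950
Remaining days: (130 − 85) × $3,510 = $157,950
Accrued per-day damages: $124,950 + $157,950 = $282,900
Cap: 6% of $2,707,500 = $162,450
Cap at $162,450: $282,900 exceeds the cap → $162,450

$162,450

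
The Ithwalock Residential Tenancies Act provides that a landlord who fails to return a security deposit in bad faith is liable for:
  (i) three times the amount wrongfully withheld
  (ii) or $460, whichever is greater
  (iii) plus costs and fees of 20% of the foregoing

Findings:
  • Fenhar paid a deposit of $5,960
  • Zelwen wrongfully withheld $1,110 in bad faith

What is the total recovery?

Trebled: 3 × $1,110 = $3,330
Minimum $460: $3,330 meets the minimum, no increase.
Costs and fees: 20% of $3,330 = $666
Total recovery: $3,330 + $666 = $3,996

$3,996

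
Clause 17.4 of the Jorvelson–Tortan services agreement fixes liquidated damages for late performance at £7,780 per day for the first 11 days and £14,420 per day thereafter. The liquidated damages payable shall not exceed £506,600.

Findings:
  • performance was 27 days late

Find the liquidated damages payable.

First 11 days: 11 × £7,780 = £85,580
Remaining days: (27 − 11) × £14,420 = £230,720
Accrued per-day damages: £85,580 + £230,720 = £316,300
Cap at £506,600: £316,300 is within the cap, no reduction.

Liquidated damages: £316,300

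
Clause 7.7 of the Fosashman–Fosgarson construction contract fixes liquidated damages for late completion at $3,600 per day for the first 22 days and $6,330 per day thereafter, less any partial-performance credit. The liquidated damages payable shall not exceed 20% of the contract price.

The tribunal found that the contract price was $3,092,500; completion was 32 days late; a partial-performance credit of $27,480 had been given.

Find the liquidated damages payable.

Liquidated damages: $115,020

First 22 days: 22 × $3,600 = $79,200
Remaining days: (32 − 22) × $6,330 = $63,300
Accrued per-day damages: $79,200 + $63,300 = $142,500
Less partial-performance credit: $142,500 − $27,480 = $115,020
Cap: 20% of $3,092,500 = $618,500
Cap at $618,500: $115,020 is within the cap, no reduction.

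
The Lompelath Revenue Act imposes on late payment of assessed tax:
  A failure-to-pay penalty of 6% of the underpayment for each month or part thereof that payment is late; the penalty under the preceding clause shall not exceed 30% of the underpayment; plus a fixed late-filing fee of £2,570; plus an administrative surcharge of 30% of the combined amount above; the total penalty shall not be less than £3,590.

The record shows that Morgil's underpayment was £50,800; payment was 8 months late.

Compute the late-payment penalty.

Accrued rate: 6% × 8 = 48%, capped at 30% → 30%
Failure-to-pay penalty: 30% of £50,800 = £15,240
Penalty before surcharge: £15,240 + £2,570 = £17,810
Administrative surcharge: 30% of £17,810 = £5,343
Total penalty: £17,810 + £5,343 = £23,153
Minimum £3,590: £23,153 meets the minimum, no increase.

£23,153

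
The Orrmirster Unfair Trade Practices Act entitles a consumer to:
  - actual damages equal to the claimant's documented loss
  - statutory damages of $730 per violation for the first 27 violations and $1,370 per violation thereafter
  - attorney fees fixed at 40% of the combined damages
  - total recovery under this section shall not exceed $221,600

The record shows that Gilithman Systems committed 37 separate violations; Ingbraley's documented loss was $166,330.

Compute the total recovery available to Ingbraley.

First 27 violations: 27 × $730 = $19,710
Remaining violations: (37 − 27) × $1,370 = $13,700
Statutory damages: $19,710 + $13,700 = $33,410
Combined damages: $166,330 + $33,410 = $199,740
Attorney fees: 40% of $199,740 = $79,896
Total before cap: $199,740 + $79,896 = $279,636
Cap at $221,600: $279,636 exceeds the cap → $221,600

$221,600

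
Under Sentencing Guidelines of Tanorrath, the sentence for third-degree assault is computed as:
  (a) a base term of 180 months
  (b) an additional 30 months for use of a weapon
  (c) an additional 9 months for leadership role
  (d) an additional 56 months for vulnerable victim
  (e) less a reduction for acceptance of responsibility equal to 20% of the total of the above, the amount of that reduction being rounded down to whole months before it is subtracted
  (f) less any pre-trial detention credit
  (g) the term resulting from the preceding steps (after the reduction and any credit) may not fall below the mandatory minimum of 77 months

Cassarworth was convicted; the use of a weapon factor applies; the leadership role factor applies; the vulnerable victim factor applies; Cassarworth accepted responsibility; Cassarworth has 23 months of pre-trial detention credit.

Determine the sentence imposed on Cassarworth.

Use of a weapon enhancement: +30 months
Leadership role enhancement: +9 months
Vulnerable victim enhancement: +56 months
Adjusted term: 180 months + 30 months + 9 months + 56 months = 275 months
Acceptance of responsibility reduction: 20% of 275 months = 55 months (rounded down)
After reduction: 275 − 55 = 220 months
Less pre-trial detention credit: 220 months − 23 months = 197 months
Minimum 77 months: 197 months meets the minimum, no increase.

197 months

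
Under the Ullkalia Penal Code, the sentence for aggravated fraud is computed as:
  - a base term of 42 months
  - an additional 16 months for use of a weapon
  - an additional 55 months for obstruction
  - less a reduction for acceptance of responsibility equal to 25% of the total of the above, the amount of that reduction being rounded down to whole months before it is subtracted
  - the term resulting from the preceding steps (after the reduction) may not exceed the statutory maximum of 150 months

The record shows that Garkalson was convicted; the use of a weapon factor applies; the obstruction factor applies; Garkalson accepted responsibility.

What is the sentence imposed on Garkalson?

85 months

Use of a weapon enhancement: +16 months
Obstruction enhancement: +55 months
Adjusted term: 42 months + 16 months + 55 months = 113 months
Acceptance of responsibility reduction: 25% of 113 months = 28 months (rounded down)
After reduction: 113 − 28 = 85 months
Cap at 150 months: 85 months is within the cap, no reduction.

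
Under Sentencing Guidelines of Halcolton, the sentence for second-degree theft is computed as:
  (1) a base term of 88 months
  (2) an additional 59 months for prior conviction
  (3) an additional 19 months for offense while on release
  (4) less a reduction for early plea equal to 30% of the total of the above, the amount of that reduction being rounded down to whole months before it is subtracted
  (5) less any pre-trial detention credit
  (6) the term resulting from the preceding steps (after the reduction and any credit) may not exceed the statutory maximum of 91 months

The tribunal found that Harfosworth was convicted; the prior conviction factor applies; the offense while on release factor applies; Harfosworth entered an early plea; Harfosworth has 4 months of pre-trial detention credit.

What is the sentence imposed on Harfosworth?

Sentence: 91 months

Prior conviction enhancement: +59 months
Offense while on release enhancement: +19 months
Adjusted term: 88 months + 59 months + 19 months = 166 months
Early plea reduction: 30% of 166 months = 49 months (rounded down)
After reduction: 166 − 49 = 117 months
Less pre-trial detention credit: 117 months − 4 months = 113 months
Cap at 91 months: 113 months exceeds the cap → 91 months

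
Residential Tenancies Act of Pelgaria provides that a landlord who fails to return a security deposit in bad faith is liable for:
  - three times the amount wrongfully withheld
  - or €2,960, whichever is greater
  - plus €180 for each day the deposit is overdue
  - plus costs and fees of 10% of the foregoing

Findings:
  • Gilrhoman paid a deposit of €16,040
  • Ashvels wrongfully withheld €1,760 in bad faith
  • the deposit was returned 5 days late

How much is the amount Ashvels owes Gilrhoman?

Recovery: €6,798

Trebled: 3 × €1,760 = €5,280
Minimum €2,960: €5,280 meets the minimum, no increase.
Late-return penalty: 5 × €180 = €900
Damages plus late penalty: €5,280 + €900 = €6,180
Costs and fees: 10% of €6,180 = €618
Total recovery: €6,180 + €618 = €6,798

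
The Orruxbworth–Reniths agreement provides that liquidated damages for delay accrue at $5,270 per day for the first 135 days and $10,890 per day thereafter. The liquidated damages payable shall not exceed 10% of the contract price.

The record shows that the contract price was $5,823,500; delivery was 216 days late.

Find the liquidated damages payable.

First 135 days: 135 × $5,270 = $711,450
Remaining days: (216 − 135) × $10,890 = $882,090
Accrued per-day damages: $711,450 + $882,090 = $1,593,540
Cap: 10% of $5,823,500 = $582,350
Cap at $582,350: $1,593,540 exceeds the cap → $582,350

$582,350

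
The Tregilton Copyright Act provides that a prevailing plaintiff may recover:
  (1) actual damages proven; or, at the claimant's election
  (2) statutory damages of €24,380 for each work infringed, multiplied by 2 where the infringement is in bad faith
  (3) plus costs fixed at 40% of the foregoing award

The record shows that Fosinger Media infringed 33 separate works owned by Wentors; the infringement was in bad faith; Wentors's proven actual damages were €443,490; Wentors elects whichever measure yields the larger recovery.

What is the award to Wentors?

Statutory damages: 33 × €24,380 = €804,540
Doubled: 2 × €804,540 = €1,609,080
Greater of actual damages (€443,490) or enhanced statutory damages (€1,609,080): €1,609,080
Costs: 40% of €1,609,080 = €643,632
Award plus costs: €1,609,080 + €643,632 = €2,252,712

€2,252,712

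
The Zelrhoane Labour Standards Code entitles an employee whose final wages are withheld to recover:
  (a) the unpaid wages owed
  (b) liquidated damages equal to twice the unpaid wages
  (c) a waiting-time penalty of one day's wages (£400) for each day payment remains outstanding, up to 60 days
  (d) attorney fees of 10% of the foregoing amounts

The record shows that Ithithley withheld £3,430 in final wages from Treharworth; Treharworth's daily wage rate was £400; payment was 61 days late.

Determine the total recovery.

Total award: £37,719

Doubled: 2 × £3,430 = £6,860
Penalty days: min(61, 60) = 60
Waiting-time penalty: 60 × £400 = £24,000
Subtotal: £3,430 + £6,860 + £24,000 = £34,290
Attorney fees: 10% of £34,290 = £3,429
Total award: £34,290 + £3,429 = £37,719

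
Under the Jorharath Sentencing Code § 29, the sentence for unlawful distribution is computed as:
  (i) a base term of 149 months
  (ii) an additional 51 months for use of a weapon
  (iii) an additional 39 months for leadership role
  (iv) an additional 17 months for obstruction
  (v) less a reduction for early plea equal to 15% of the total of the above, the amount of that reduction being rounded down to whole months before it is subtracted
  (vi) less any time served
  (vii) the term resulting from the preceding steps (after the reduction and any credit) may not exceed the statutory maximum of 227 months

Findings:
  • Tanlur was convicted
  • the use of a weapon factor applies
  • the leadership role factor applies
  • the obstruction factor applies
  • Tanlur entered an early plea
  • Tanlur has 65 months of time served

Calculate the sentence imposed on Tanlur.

Sentence: 153 months

Use of a weapon enhancement: +51 months
Leadership role enhancement: +39 months
Obstruction enhancement: +17 months
Adjusted term: 149 months + 51 months + 39 months + 17 months = 256 months
Early plea reduction: 15% of 256 months = 38 months (rounded down)
After reduction: 256 − 38 = 218 months
Less time served: 218 months − 65 months = 153 months
Cap at 227 months: 153 months is within the cap, no reduction.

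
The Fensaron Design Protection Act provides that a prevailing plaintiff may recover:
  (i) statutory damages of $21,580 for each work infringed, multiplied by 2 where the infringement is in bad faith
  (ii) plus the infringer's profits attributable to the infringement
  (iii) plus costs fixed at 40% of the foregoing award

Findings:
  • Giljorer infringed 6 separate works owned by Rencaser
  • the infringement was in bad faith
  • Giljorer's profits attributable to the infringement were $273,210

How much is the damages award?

Statutory damages: 6 × $21,580 = $129,480
Doubled: 2 × $129,480 = $258,960
Combined award: $258,960 + $273,210 = $532,170
Costs: 40% of $532,170 = $212,868
Award plus costs: $532,170 + $212,868 = $745,038

$745,038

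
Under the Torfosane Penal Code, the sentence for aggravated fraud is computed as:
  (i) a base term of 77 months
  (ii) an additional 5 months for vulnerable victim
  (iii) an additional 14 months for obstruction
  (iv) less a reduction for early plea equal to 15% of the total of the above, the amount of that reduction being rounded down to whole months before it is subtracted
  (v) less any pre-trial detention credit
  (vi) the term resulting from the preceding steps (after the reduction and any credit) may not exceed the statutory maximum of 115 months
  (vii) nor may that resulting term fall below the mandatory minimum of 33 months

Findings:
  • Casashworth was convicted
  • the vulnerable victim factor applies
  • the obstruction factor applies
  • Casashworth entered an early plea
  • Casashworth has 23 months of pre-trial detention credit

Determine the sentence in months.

Vulnerable victim enhancement: +5 months
Obstruction enhancement: +14 months
Adjusted term: 77 months + 5 months + 14 months = 96 months
Early plea reduction: 15% of 96 months = 14 months (rounded down)
After reduction: 96 − 14 = 82 months
Less pre-trial detention credit: 82 months − 23 months = 59 months
Cap at 115 months: 59 months is within the cap, no reduction.
Minimum 33 months: 59 months meets the minimum, no increase.

59 months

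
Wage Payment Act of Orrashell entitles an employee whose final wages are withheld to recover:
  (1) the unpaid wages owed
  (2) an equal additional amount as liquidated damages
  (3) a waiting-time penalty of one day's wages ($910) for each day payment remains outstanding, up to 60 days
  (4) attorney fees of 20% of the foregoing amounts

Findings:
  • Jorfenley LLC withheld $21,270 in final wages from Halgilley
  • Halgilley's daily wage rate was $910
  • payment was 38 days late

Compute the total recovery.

$92,544

Liquidated damages (equal amount): $21,270
Penalty days: min(38, 60) = 38
Waiting-time penalty: 38 × $910 = $34,580
Subtotal: $21,270 + $21,270 + $34,580 = $77,120
Attorney fees: 20% of $77,120 = $15,424
Total award: $77,120 + $15,424 = $92,544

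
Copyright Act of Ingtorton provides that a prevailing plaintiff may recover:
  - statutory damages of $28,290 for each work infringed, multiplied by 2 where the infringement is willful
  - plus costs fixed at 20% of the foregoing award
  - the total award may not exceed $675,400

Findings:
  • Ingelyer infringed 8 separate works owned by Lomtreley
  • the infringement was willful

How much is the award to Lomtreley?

Statutory damages: 8 × $28,290 = $226,320
Doubled: 2 × $226,320 = $452,640
Costs: 20% of $452,640 = $90,528
Award plus costs: $452,640 + $90,528 = $543,168
Cap at $675,400: $543,168 is within the cap, no reduction.

$543,168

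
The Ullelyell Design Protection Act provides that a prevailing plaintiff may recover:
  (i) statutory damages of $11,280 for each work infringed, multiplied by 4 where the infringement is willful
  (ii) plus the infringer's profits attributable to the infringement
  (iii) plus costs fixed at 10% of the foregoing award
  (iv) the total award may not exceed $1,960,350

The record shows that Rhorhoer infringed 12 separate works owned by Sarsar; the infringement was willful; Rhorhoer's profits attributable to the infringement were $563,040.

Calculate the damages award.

$1,214,928

Statutory damages: 12 × $11,280 = $135,360
Multiplied by 4: 4 × $135,360 = $541,440
Combined award: $541,440 + $563,040 = $1,104,480
Costs: 10% of $1,104,480 = $110,448
Award plus costs: $1,104,480 + $110,448 = $1,214,928
Cap at $1,960,350: $1,214,928 is within the cap, no reduction.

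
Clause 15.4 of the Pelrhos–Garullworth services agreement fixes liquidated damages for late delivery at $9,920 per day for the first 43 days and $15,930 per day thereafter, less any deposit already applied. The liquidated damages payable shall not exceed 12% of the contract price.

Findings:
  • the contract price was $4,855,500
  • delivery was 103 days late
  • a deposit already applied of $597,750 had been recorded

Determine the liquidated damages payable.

$582,660

First 43 days: 43 × $9,920 = $426,560
Remaining days: (103 − 43) × $15,930 = $955,800
Accrued per-day damages: $426,560 + $955,800 = $1,382,360
Less deposit already applied: $1,382,360 − $597,750 = $784,610
Cap: 12% of $4,855,500 = $582,660
Cap at $582,660: $784,610 exceeds the cap → $582,660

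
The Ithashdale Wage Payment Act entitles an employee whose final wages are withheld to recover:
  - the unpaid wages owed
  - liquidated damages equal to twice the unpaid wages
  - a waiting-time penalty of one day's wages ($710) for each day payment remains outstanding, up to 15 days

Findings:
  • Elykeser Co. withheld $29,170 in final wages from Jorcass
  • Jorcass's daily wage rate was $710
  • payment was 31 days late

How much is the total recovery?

Doubled: 2 × $29,170 = $58,340
Penalty days: min(31, 15) = 15
Waiting-time penalty: 15 × $710 = $10,650
Total award: $29,170 + $58,340 + $10,650 = $98,160

$98,160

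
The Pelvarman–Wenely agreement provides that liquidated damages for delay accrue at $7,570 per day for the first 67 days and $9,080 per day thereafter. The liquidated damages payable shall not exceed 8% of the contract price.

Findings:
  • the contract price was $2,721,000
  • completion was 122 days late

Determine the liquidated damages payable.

$217,680

First 67 days: 67 × $7,570 = $507,190
Remaining days: (122 − 67) × $9,080 = $499,400
Accrued per-day damages: $507,190 + $499,400 = $1,006,590
Cap: 8% of $2,721,000 = $217,680
Cap at $217,680: $1,006,590 exceeds the cap → $217,680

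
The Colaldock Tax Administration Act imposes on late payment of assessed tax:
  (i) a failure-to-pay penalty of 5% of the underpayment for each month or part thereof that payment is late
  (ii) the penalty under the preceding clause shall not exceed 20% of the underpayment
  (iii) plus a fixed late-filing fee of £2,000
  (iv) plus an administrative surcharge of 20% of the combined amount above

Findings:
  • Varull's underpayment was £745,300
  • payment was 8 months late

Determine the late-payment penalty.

Accrued rate: 5% × 8 = 40%, capped at 20% → 20%
Failure-to-pay penalty: 20% of £745,300 = £149,060
Penalty before surcharge: £149,060 + £2,000 = £151,060
Administrative surcharge: 20% of £151,060 = £30,212
Total penalty: £151,060 + £30,212 = £181,272

Penalty: £181,272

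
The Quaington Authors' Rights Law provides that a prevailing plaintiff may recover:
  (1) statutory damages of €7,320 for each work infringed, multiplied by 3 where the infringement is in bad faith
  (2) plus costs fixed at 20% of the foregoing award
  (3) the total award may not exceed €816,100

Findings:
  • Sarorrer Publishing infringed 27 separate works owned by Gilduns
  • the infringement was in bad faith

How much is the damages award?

€711,504

Statutory damages: 27 × €7,320 = €197,640
Trebled: 3 × €197,640 = €592,920
Costs: 20% of €592,920 = €118,584
Award plus costs: €592,920 + €118,584 = €711,504
Cap at €816,100: €711,504 is within the cap, no reduction.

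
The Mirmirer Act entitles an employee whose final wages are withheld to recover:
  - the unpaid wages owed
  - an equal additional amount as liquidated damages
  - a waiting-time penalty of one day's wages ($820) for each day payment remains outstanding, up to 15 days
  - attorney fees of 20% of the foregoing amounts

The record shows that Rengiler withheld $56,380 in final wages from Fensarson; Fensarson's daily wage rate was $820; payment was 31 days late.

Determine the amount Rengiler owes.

$150,072

Liquidated damages (equal amount): $56,380
Penalty days: min(31, 15) = 15
Waiting-time penalty: 15 × $820 = $12,300
Subtotal: $56,380 + $56,380 + $12,300 = $125,060
Attorney fees: 20% of $125,060 = $25,012
Total award: $125,060 + $25,012 = $150,072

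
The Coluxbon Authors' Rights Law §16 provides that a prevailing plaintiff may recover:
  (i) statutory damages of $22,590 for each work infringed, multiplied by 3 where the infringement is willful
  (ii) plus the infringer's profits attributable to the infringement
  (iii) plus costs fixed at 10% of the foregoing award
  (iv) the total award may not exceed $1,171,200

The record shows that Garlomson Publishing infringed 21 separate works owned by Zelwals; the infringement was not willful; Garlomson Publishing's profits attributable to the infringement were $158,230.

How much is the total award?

Statutory damages: 21 × $22,590 = $474,390
Infringement not willful: no ×3 enhancement.
Combined award: $474,390 + $158,230 = $632,620
Costs: 10% of $632,620 = $63,262
Award plus costs: $632,620 + $63,262 = $695,882
Cap at $1,171,200: $695,882 is within the cap, no reduction.

$695,882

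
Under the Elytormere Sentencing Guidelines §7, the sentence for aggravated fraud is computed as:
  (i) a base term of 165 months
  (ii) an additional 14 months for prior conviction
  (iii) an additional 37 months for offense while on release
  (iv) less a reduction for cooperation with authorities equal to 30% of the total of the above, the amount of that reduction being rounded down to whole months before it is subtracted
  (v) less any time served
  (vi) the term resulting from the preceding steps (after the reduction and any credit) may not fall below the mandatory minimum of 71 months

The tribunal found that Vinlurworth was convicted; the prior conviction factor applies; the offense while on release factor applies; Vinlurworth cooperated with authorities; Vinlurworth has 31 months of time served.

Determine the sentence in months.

Prior conviction enhancement: +14 months
Offense while on release enhancement: +37 months
Adjusted term: 165 months + 14 months + 37 months = 216 months
Cooperation with authorities reduction: 30% of 216 months = 64 months (rounded down)
After reduction: 216 − 64 = 152 months
Less time served: 152 months − 31 months = 121 months
Minimum 71 months: 121 months meets the minimum, no increase.

Sentence: 121 months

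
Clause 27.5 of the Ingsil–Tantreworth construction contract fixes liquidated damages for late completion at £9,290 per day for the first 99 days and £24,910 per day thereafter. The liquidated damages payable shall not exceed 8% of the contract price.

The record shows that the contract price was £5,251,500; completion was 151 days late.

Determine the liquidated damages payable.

First 99 days: 99 × £9,290 = £919,710
Remaining days: (151 − 99) × £24,910 = £1,295,320
Accrued per-day damages: £919,710 + £1,295,320 = £2,215,030
Cap: 8% of £5,251,500 = £420,120
Cap at £420,120: £2,215,030 exceeds the cap → £420,120

£420,120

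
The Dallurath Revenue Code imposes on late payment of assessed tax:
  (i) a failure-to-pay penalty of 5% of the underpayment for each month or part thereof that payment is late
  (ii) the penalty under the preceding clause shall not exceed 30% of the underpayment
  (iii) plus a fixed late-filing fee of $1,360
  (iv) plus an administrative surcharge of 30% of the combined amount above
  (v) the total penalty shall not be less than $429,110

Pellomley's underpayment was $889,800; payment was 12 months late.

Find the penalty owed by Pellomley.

Accrued rate: 5% × 12 = 60%, capped at 30% → 30%
Failure-to-pay penalty: 30% of $889,800 = $266,940
Penalty before surcharge: $266,940 + $1,360 = $268,300
Administrative surcharge: 30% of $268,300 = $80,490
Total penalty: $268,300 + $80,490 = $348,790
Minimum $429,110: $348,790 is below the minimum → $429,110

$429,110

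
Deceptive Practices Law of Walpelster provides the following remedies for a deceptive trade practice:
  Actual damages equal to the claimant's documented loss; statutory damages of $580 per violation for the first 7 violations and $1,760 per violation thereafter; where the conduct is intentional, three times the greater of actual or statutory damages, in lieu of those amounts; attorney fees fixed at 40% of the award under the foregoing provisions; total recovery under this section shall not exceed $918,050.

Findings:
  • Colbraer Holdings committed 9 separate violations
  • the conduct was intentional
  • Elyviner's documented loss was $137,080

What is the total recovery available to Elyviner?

$575,736

First 7 violations: 7 × $580 = $4,060
Remaining violations: (9 − 7) × $1,760 = $3,520
Statutory damages: $4,060 + $3,520 = $7,580
Greater of actual damages ($137,080) or statutory damages ($7,580): $137,080
Trebled: 3 × $137,080 = $411,240
Attorney fees: 40% of $411,240 = $164,496
Total before cap: $411,240 + $164,496 = $575,736
Cap at $918,050: $575,736 is within the cap, no reduction.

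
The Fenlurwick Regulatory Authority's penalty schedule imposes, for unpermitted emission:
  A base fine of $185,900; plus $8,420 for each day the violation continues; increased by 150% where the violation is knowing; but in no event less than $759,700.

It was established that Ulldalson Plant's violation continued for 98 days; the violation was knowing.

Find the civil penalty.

Civil penalty: $2,527,650

Per-day component: 98 × $8,420 = $825,160
Base plus per-day: $185,900 + $825,160 = $1,011,060
Enhancement: 150% of $1,011,060 = $1,516,590
Enhanced fine: $1,011,060 + $1,516,590 = $2,527,650
Minimum $759,700: $2,527,650 meets the minimum, no increase.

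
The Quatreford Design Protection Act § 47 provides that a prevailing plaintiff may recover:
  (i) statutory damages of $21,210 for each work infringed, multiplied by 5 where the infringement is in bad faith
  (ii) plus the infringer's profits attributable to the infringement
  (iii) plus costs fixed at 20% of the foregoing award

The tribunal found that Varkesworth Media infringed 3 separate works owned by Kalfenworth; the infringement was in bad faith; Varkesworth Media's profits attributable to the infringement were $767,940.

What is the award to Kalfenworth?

Statutory damages: 3 × $21,210 = $63,630
Multiplied by 5: 5 × $63,630 = $318,150
Combined award: $318,150 + $767,940 = $1,086,090
Costs: 20% of $1,086,090 = $217,218
Award plus costs: $1,086,090 + $217,218 = $1,303,308

$1,303,308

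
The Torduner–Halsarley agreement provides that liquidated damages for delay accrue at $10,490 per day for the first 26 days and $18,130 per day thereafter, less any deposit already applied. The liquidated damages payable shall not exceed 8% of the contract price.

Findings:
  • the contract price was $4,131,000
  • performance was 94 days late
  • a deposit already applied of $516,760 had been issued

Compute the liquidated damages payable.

$330,480

First 26 days: 26 × $10,490 = $272,740
Remaining days: (94 − 26) × $18,130 = $1,232,840
Accrued per-day damages: $272,740 + $1,232,840 = $1,505,580
Less deposit already applied: $1,505,580 − $516,760 = $988,820
Cap: 8% of $4,131,000 = $330,480
Cap at $330,480: $988,820 exceeds the cap → $330,480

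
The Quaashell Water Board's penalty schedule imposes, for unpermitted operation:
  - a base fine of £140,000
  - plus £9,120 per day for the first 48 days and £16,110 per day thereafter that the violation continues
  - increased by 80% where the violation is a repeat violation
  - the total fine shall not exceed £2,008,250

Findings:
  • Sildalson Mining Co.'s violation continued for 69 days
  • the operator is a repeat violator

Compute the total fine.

First 48 days: 48 × £9,120 = £437,760
Remaining days: (69 − 48) × £16,110 = £338,310
Per-day component: £437,760 + £338,310 = £776,070
Base plus per-day: £140,000 + £776,070 = £916,070
Enhancement: 80% of £916,070 = £732,856
Enhanced fine: £916,070 + £732,856 = £1,648,926
Cap at £2,008,250: £1,648,926 is within the cap, no reduction.

£1,648,926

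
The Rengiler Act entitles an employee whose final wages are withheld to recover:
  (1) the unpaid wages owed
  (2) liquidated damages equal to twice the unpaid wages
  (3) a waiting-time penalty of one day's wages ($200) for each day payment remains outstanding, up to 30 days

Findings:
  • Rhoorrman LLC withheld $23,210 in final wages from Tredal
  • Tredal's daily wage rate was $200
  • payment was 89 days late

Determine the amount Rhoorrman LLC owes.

Doubled: 2 × $23,210 = $46,420
Penalty days: min(89, 30) = 30
Waiting-time penalty: 30 × $200 = $6,000
Total award: $23,210 + $46,420 + $6,000 = $75,630

$75,630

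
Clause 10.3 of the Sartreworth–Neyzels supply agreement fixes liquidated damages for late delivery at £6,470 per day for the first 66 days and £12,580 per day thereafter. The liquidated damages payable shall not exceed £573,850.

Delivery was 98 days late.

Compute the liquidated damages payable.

£573,850

First 66 days: 66 × £6,470 = £427,020
Remaining days: (98 − 66) × £12,580 = £402,560
Accrued per-day damages: £427,020 + £402,560 = £829,580
Cap at £573,850: £829,580 exceeds the cap → £573,850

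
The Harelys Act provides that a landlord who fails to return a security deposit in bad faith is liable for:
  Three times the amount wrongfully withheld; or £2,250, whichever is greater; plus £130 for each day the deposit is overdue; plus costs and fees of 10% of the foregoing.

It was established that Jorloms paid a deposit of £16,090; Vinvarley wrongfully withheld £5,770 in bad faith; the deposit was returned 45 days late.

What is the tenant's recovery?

Trebled: 3 × £5,770 = £17,310
Minimum £2,250: £17,310 meets the minimum, no increase.
Late-return penalty: 45 × £130 = £5,850
Damages plus late penalty: £17,310 + £5,850 = £23,160
Costs and fees: 10% of £23,160 = £2,316
Total recovery: £23,160 + £2,316 = £25,476

£25,476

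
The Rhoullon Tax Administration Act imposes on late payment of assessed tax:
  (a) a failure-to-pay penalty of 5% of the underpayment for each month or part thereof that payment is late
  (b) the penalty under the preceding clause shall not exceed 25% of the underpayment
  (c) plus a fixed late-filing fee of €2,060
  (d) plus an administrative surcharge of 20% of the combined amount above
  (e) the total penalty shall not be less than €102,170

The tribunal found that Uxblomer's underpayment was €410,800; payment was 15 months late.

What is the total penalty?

Accrued rate: 5% × 15 = 75%, capped at 25% → 25%
Failure-to-pay penalty: 25% of €410,800 = €102,700
Penalty before surcharge: €102,700 + €2,060 = €104,760
Administrative surcharge: 20% of €104,760 = €20,952
Total penalty: €104,760 + €20,952 = €125,712
Minimum €102,170: €125,712 meets the minimum, no increase.

€125,712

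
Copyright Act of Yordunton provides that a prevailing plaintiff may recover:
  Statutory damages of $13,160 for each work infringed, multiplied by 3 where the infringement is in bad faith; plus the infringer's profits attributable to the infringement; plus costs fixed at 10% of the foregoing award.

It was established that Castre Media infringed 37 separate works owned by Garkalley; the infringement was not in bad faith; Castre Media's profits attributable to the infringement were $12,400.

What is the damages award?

Statutory damages: 37 × $13,160 = $486,920
Infringement not in bad faith: no ×3 enhancement.
Combined award: $486,920 + $12,400 = $499,320
Costs: 10% of $499,320 = $49,932
Award plus costs: $499,320 + $49,932 = $549,252

Award: $549,252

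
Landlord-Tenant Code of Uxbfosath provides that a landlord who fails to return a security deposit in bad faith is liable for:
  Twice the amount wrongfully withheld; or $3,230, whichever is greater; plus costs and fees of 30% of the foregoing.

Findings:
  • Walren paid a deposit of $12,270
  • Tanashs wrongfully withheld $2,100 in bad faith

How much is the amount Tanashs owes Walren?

$5,460

Doubled: 2 × $2,100 = $4,200
Minimum $3,230: $4,200 meets the minimum, no increase.
Costs and fees: 30% of $4,200 = $1,260
Total recovery: $4,200 + $1,260 = $5,460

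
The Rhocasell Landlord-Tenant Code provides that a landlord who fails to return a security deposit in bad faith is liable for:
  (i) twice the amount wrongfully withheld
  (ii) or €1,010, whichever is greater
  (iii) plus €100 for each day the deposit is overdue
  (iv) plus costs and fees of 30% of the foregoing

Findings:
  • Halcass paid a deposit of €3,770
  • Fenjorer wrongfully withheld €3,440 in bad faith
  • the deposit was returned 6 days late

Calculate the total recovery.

€9,724

Doubled: 2 × €3,440 = €6,880
Minimum €1,010: €6,880 meets the minimum, no increase.
Late-return penalty: 6 × €100 = €600
Damages plus late penalty: €6,880 + €600 = €7,480
Costs and fees: 30% of €7,480 = €2,244
Total recovery: €7,480 + €2,244 = €9,724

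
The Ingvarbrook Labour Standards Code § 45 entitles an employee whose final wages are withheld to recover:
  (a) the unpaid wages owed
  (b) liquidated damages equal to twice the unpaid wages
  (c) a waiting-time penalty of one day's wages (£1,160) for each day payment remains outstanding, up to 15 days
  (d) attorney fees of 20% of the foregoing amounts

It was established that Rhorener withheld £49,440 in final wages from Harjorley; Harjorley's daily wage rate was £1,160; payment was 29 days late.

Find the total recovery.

£198,864

Doubled: 2 × £49,440 = £98,880
Penalty days: min(29, 15) = 15
Waiting-time penalty: 15 × £1,160 = £17,400
Subtotal: £49,440 + £98,880 + £17,400 = £165,720
Attorney fees: 20% of £165,720 = £33,144
Total award: £165,720 + £33,144 = £198,864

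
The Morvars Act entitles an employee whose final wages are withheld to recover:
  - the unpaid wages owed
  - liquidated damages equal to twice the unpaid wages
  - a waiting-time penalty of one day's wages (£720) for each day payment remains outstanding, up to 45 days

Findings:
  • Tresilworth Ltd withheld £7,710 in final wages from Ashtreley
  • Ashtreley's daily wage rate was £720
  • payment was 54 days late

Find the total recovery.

Doubled: 2 × £7,710 = £15,420
Penalty days: min(54, 45) = 45
Waiting-time penalty: 45 × £720 = £32,400
Total award: £7,710 + £15,420 + £32,400 = £55,530

£55,530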